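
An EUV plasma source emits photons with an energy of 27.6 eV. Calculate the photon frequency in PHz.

6.67 PHz

In SI units: E = 27.6 eV = 4.4220e-18 J.
Apply f = E/h: f = 6.674e15 Hz.
Converting to PHz: f = 6.674 PHz ≈ 6.67 PHz.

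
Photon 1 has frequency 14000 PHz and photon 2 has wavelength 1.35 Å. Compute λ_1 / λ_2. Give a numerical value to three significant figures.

0.159

λ_1 = 2.141e-11 m (from frequency = 14000 PHz, via λ = c/f).
λ_2 = 1.350e-10 m (from wavelength = 1.35 Å, via λ given directly).
Ratio = 2.141e-11 / 1.350e-10 = 0.159.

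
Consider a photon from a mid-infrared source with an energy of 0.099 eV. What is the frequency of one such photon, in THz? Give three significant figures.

23.9 THz

First convert: E = 0.099 eV = 1.5862e-20 J.
Since f = E/h for a photon, f = 2.394e13 Hz.
Converting to THz: f = 23.94 THz ≈ 23.9 THz.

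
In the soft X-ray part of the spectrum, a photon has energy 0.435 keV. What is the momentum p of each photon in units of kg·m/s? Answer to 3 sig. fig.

In SI units: E = 0.435 keV = 6.9695 × 10^-17 J.
Apply p = E/c: p = 2.325 × 10^-25 kg·m/s.
So p ≈ 2.32 × 10^-25 kg·m/s.

2.32 × 10^-25 kg·m/s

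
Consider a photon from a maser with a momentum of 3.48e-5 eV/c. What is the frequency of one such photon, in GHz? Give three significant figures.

8.41 GHz

Take h = 6.62607015e-34 J·s, c = 2.99792458e8 m/s, 1 eV = 1.602176634e-19 J.
First convert: p = 3.48e-5 eV/c = 1.8598e-32 kg·m/s.
Since f = pc/h for a photon, f = 8.415e9 Hz.
Converting to GHz: f = 8.415 GHz ≈ 8.41 GHz.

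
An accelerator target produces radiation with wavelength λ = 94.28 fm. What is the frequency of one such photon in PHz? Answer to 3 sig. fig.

Use c = 2.99792458e8 m/s.
In SI units: λ = 94.28 fm = 9.428e-14 m.
Since f = c/λ for a photon, f = 3.180e21 Hz.
Converting to PHz: f = 3.180e6 PHz ≈ 3.18e6 PHz.

3.18e6 PHz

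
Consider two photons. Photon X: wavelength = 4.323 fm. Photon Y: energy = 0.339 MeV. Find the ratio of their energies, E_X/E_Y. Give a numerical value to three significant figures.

E_X = 4.595e-11 J (from wavelength = 4.323 fm, via E = hc/λ).
E_Y = 5.431e-14 J (from energy = 0.339 MeV, via E given directly).
Ratio = 4.595e-11 / 5.431e-14 = 846.

846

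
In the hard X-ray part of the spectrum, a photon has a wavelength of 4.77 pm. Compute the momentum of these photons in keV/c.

Take h = 6.62607015·10^-34 J·s, c = 2.99792458·10^8 m/s, 1 eV = 1.602176634·10^-19 J.
In SI units: λ = 4.77 pm = 4.77·10^-12 m.
The photon relation is p = h/λ, giving p = 1.389·10^-22 kg·m/s.
Converting to keV/c: p = 259.9 keV/c ≈ 260 keV/c.

260 keV/c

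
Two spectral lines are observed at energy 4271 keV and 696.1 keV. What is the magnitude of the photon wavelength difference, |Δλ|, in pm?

1.49 pm

Using λ = hc/E: λ₁ = 2.9029e-13 m, λ₂ = 1.7811e-12 m.
|Δλ| = |2.9029e-13 − 1.7811e-12| = 1.49e-12 m = 1.49 pm.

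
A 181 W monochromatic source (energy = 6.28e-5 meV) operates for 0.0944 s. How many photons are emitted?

Total energy: E_total = P·t = 181 × 0.0944 = 17.09 J.
Per-photon energy: E = 1.006e-26 J.
N = E_total / E_photon = 1.70e27.

1.70e27 photons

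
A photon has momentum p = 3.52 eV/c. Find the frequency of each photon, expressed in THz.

Use h = 6.62607015e-34 J·s, c = 2.99792458e8 m/s, 1 eV = 1.602176634e-19 J.
Convert to SI: p = 3.52 eV/c = 1.8812e-27 kg·m/s.
The photon relation is f = pc/h, giving f = 8.511e14 Hz.
Converting to THz: f = 851.1 THz ≈ 851 THz.

851 THz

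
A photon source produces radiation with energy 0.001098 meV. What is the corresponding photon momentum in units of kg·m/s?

5.87·10^-34 kg·m/s

In SI units: E = 0.001098 meV = 1.7592·10^-25 J.
The photon relation is p = E/c, giving p = 5.868·10^-34 kg·m/s.
So p ≈ 5.87·10^-34 kg·m/s.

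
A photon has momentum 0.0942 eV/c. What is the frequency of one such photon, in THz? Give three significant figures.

Take h = 6.62607015 × 10^-34 J·s, c = 2.99792458 × 10^8 m/s, 1 eV = 1.602176634 × 10^-19 J.
First convert: p = 0.0942 eV/c = 5.0343 × 10^-29 kg·m/s.
For a photon f = pc/h, so f = 2.278 × 10^13 Hz.
Converting to THz: f = 22.78 THz ≈ 22.8 THz.

22.8 THz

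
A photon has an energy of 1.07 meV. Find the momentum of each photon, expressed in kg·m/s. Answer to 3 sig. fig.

5.72 × 10^-31 kg·m/s

In SI units: E = 1.07 meV = 1.7143 × 10^-22 J.
Apply p = E/c: p = 5.718 × 10^-31 kg·m/s.
So p ≈ 5.72 × 10^-31 kg·m/s.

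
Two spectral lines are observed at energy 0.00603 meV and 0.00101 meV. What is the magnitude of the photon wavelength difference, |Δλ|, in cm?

Using λ = hc/E: λ₁ = 0.2056 m, λ₂ = 1.228 m.
|Δλ| = |0.2056 − 1.228| = 1.02 m = 102 cm.

102 cm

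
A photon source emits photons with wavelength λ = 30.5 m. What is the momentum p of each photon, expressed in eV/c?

4.07e-8 eV/c

Take h = 6.62607015e-34 J·s, c = 2.99792458e8 m/s, 1 eV = 1.602176634e-19 J.
For a photon p = h/λ, so p = 2.172e-35 kg·m/s.
Converting to eV/c: p = 4.065e-8 eV/c ≈ 4.07e-8 eV/c.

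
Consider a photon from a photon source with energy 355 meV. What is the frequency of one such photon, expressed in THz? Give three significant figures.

85.8 THz

In SI units: E = 355 meV = 5.6877 × 10^-20 J.
Since f = E/h for a photon, f = 8.584 × 10^13 Hz.
Converting to THz: f = 85.84 THz ≈ 85.8 THz.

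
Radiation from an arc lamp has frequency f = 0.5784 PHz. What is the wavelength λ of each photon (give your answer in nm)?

Take c = 2.99792458 × 10^8 m/s.
First convert: f = 0.5784 PHz = 5.784 × 10^14 Hz.
For a photon λ = c/f, so λ = 5.183 × 10^-7 m.
Converting to nm: λ = 518.3 nm ≈ 518 nm.

518 nm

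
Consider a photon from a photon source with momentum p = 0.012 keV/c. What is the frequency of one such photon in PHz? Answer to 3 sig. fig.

Take h = 6.62607015e-34 J·s, c = 2.99792458e8 m/s, 1 eV = 1.602176634e-19 J.
Convert to SI: p = 0.012 keV/c = 6.4131e-27 kg·m/s.
Apply f = pc/h: f = 2.902e15 Hz.
Converting to PHz: f = 2.902 PHz ≈ 2.90 PHz.

2.90 PHz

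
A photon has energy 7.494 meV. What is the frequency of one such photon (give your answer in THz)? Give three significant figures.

Take h = 6.62607015 × 10^-34 J·s, 1 eV = 1.602176634 × 10^-19 J.
Convert to SI: E = 7.494 meV = 1.2007 × 10^-21 J.
Since f = E/h for a photon, f = 1.812 × 10^12 Hz.
Converting to THz: f = 1.812 THz ≈ 1.81 THz.

1.81 THz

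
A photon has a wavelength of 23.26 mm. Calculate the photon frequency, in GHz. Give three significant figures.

Take c = 2.99792458e8 m/s.
Convert to SI: λ = 23.26 mm = 0.02326 m.
The photon relation is f = c/λ, giving f = 1.289e10 Hz.
Converting to GHz: f = 12.89 GHz ≈ 12.9 GHz.

12.9 GHz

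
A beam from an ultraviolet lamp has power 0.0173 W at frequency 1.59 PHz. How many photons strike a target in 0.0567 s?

Total energy: E_total = P·t = 0.0173 × 0.0567 = 9.809·10^-4 J.
Per-photon energy: E = 1.054·10^-18 J.
N = E_total / E_photon = 9.31·10^14.

9.31·10^14 photons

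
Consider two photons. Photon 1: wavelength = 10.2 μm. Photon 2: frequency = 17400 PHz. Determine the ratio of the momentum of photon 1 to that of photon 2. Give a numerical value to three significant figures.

1.69e-6

p_1 = 6.496e-29 kg·m/s (from wavelength = 10.2 μm, via p = h/λ).
p_2 = 3.846e-23 kg·m/s (from frequency = 17400 PHz, via p = hf/c).
Ratio = 6.496e-29 / 3.846e-23 = 1.69e-6.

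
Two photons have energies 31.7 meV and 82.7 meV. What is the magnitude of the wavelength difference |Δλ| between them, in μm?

24.1 μm

Using λ = hc/E: λ₁ = 3.911e-5 m, λ₂ = 1.499e-5 m.
|Δλ| = |3.911e-5 − 1.499e-5| = 2.41e-5 m = 24.1 μm.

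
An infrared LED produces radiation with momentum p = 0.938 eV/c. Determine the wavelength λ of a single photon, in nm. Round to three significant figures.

Use h = 6.62607015 × 10^-34 J·s, c = 2.99792458 × 10^8 m/s, 1 eV = 1.602176634 × 10^-19 J.
In SI units: p = 0.938 eV/c = 5.0129 × 10^-28 kg·m/s.
The photon relation is λ = h/p, giving λ = 1.322 × 10^-6 m.
Converting to nm: λ = 1322 nm ≈ 1320 nm.

1320 nm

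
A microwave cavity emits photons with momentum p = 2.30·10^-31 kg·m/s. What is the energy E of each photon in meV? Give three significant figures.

Take c = 2.99792458·10^8 m/s, 1 eV = 1.602176634·10^-19 J.
For a photon E = pc, so E = 6.895·10^-23 J.
Converting to meV: E = 0.4304 meV ≈ 0.430 meV.

0.430 meV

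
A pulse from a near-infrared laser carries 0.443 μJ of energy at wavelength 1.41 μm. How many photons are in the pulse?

3.14e12 photons

Per-photon energy: E = 1.409e-19 J (from wavelength = 1.41 μm).
N = E_total / E_photon = 4.43e-7 J / 1.409e-19 J = 3.14e12.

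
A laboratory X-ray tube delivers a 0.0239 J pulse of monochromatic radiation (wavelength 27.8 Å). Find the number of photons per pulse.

Per-photon energy: E = 7.145·10^-17 J (from wavelength = 27.8 Å).
N = E_total / E_photon = 0.0239 J / 7.145·10^-17 J = 3.34·10^14.

3.34·10^14 photons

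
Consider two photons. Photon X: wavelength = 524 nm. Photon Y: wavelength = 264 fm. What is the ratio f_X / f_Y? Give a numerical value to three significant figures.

f_X = 5.721 × 10^14 Hz (from wavelength = 524 nm, via f = c/λ).
f_Y = 1.136 × 10^21 Hz (from wavelength = 264 fm, via f = c/λ).
Ratio = 5.721 × 10^14 / 1.136 × 10^21 = 5.04 × 10^-7.

5.04 × 10^-7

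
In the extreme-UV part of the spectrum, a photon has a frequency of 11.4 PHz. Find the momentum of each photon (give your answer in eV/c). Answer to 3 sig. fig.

Use h = 6.62607015 × 10^-34 J·s, c = 2.99792458 × 10^8 m/s, 1 eV = 1.602176634 × 10^-19 J.
First convert: f = 11.4 PHz = 1.14 × 10^16 Hz.
The photon relation is p = hf/c, giving p = 2.520 × 10^-26 kg·m/s.
Converting to eV/c: p = 47.15 eV/c ≈ 47.1 eV/c.

47.1 eV/c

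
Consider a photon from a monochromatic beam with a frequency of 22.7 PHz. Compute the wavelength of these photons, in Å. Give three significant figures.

132 Å

(c = 2.99792458e8 m/s.)
In SI units: f = 22.7 PHz = 2.27e16 Hz.
Since λ = c/f for a photon, λ = 1.321e-8 m.
Converting to Å: λ = 132.1 Å ≈ 132 Å.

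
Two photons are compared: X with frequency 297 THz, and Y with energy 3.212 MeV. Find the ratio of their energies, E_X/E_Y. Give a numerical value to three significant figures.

3.82 × 10^-7

E_X = 1.968 × 10^-19 J (from frequency = 297 THz, via E = hf).
E_Y = 5.146 × 10^-13 J (from energy = 3.212 MeV, via E given directly).
Ratio = 1.968 × 10^-19 / 5.146 × 10^-13 = 3.82 × 10^-7.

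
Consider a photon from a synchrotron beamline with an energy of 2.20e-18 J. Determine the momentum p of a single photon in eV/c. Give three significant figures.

(c = 2.99792458e8 m/s, 1 eV = 1.602176634e-19 J.)
For a photon p = E/c, so p = 7.338e-27 kg·m/s.
Converting to eV/c: p = 13.73 eV/c ≈ 13.7 eV/c.

13.7 eV/c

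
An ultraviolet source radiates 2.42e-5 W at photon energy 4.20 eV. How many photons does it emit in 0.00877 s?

Total energy: E_total = P·t = 2.42e-5 × 0.00877 = 2.122e-7 J.
Per-photon energy: E = 6.729e-19 J.
N = E_total / E_photon = 3.15e11.

3.15e11 photons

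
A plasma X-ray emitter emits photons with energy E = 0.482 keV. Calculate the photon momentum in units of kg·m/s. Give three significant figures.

First convert: E = 0.482 keV = 7.7225·10^-17 J.
For a photon p = E/c, so p = 2.576·10^-25 kg·m/s.
So p ≈ 2.58·10^-25 kg·m/s.

2.58·10^-25 kg·m/s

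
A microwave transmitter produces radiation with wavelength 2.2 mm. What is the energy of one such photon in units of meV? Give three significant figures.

0.564 meV

Convert to SI: λ = 2.2 mm = 0.0022 m.
Apply E = hc/λ: E = 9.029·10^-23 J.
Converting to meV: E = 0.5636 meV ≈ 0.564 meV.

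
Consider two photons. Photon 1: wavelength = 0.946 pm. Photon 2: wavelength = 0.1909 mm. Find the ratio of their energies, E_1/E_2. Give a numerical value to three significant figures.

2.02 × 10^8

E_1 = 2.100 × 10^-13 J (from wavelength = 0.946 pm, via E = hc/λ).
E_2 = 1.041 × 10^-21 J (from wavelength = 0.1909 mm, via E = hc/λ).
Ratio = 2.100 × 10^-13 / 1.041 × 10^-21 = 2.02 × 10^8.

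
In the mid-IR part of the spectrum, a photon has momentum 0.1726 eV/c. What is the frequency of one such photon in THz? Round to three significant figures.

In SI units: p = 0.1726 eV/c = 9.2242e-29 kg·m/s.
Since f = pc/h for a photon, f = 4.173e13 Hz.
Converting to THz: f = 41.73 THz ≈ 41.7 THz.

41.7 THz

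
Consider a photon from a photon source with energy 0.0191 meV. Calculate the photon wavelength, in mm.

64.9 mm

(h = 6.62607015 × 10^-34 J·s, c = 2.99792458 × 10^8 m/s, 1 eV = 1.602176634 × 10^-19 J.)
In SI units: E = 0.0191 meV = 3.0602 × 10^-24 J.
The photon relation is λ = hc/E, giving λ = 0.06491 m.
Converting to mm: λ = 64.91 mm ≈ 64.9 mm.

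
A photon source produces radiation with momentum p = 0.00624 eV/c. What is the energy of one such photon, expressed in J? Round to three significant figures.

1.00e-21 J

Use c = 2.99792458e8 m/s, 1 eV = 1.602176634e-19 J.
First convert: p = 0.00624 eV/c = 3.3348e-30 kg·m/s.
Apply E = pc: E = 9.998e-22 J.
So E ≈ 1.00e-21 J.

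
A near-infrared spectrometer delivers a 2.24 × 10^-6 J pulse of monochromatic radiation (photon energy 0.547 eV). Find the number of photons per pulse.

2.56 × 10^13 photons

Per-photon energy: E = 8.764 × 10^-20 J (from energy = 0.547 eV).
N = E_total / E_photon = 2.24 × 10^-6 J / 8.764 × 10^-20 J = 2.56 × 10^13.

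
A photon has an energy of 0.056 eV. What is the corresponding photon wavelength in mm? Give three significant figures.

In SI units: E = 0.056 eV = 8.9722e-21 J.
The photon relation is λ = hc/E, giving λ = 2.214e-5 m.
Converting to mm: λ = 0.02214 mm ≈ 0.0221 mm.

0.0221 mm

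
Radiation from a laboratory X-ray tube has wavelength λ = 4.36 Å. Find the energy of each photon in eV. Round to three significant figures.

2840 eV

(h = 6.62607015e-34 J·s, c = 2.99792458e8 m/s, 1 eV = 1.602176634e-19 J.)
First convert: λ = 4.36 Å = 4.36e-10 m.
Since E = hc/λ for a photon, E = 4.556e-16 J.
Converting to eV: E = 2844 eV ≈ 2840 eV.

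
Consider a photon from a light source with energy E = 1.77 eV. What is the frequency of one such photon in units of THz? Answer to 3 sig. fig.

428 THz

In SI units: E = 1.77 eV = 2.8359e-19 J.
The photon relation is f = E/h, giving f = 4.280e14 Hz.
Converting to THz: f = 428.0 THz ≈ 428 THz.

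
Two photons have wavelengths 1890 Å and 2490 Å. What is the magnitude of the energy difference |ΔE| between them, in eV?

1.58 eV

Using E = hc/λ: E₁ = 1.051e-18 J, E₂ = 7.978e-19 J.
|ΔE| = |1.051e-18 − 7.978e-19| = 2.53e-19 J = 1.58 eV.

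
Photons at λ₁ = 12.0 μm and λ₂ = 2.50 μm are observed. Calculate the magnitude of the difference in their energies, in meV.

393 meV

Using E = hc/λ: E₁ = 1.655 × 10^-20 J, E₂ = 7.946 × 10^-20 J.
|ΔE| = |1.655 × 10^-20 − 7.946 × 10^-20| = 6.29 × 10^-20 J = 393 meV.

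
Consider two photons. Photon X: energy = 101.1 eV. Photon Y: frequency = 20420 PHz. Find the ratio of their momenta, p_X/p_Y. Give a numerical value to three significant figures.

p_X = 5.403e-26 kg·m/s (from energy = 101.1 eV, via p = E/c).
p_Y = 4.513e-23 kg·m/s (from frequency = 20420 PHz, via p = hf/c).
Ratio = 5.403e-26 / 4.513e-23 = 1.20e-3.

1.20e-3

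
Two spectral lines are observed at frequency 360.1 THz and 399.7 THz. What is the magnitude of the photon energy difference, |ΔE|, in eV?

Using E = hf: E₁ = 2.3860 × 10^-19 J, E₂ = 2.6484 × 10^-19 J.
|ΔE| = |2.3860 × 10^-19 − 2.6484 × 10^-19| = 2.62 × 10^-20 J = 0.164 eV.

0.164 eV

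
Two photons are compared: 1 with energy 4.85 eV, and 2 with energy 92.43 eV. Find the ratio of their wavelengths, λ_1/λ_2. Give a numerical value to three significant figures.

λ_1 = 2.556e-7 m (from energy = 4.85 eV, via λ = hc/E).
λ_2 = 1.341e-8 m (from energy = 92.43 eV, via λ = hc/E).
Ratio = 2.556e-7 / 1.341e-8 = 19.1.

19.1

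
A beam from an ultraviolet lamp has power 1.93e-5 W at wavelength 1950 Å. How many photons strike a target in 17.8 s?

Total energy: E_total = P·t = 1.93e-5 × 17.8 = 3.435e-4 J.
Per-photon energy: E = 1.019e-18 J.
N = E_total / E_photon = 3.37e14.

3.37e14 photons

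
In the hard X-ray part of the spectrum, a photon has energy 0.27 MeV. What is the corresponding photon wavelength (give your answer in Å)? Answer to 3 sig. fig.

(h = 6.62607015e-34 J·s, c = 2.99792458e8 m/s, 1 eV = 1.602176634e-19 J.)
In SI units: E = 0.27 MeV = 4.3259e-14 J.
Since λ = hc/E for a photon, λ = 4.592e-12 m.
Converting to Å: λ = 0.04592 Å ≈ 0.0459 Å.

0.0459 Å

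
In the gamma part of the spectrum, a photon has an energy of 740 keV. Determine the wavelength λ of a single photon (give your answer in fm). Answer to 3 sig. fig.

Use h = 6.62607015e-34 J·s, c = 2.99792458e8 m/s, 1 eV = 1.602176634e-19 J.
In SI units: E = 740 keV = 1.1856e-13 J.
The photon relation is λ = hc/E, giving λ = 1.675e-12 m.
Converting to fm: λ = 1675 fm ≈ 1680 fm.

1680 fm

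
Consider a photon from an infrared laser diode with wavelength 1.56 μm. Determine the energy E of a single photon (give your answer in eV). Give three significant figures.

Convert to SI: λ = 1.56 μm = 1.56e-6 m.
For a photon E = hc/λ, so E = 1.273e-19 J.
Converting to eV: E = 0.7948 eV ≈ 0.795 eV.

0.795 eV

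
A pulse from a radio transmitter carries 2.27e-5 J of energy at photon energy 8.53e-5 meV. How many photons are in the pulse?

Per-photon energy: E = 1.367e-26 J (from energy = 8.53e-5 meV).
N = E_total / E_photon = 2.27e-5 J / 1.367e-26 J = 1.66e21.

1.66e21 photons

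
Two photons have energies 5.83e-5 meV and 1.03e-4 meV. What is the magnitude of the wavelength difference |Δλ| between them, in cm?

Using λ = hc/E: λ₁ = 21.27 m, λ₂ = 12.04 m.
|Δλ| = |21.27 − 12.04| = 9.23 m = 923 cm.

923 cm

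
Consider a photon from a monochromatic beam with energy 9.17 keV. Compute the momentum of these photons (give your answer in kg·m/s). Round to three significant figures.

4.90e-24 kg·m/s

Convert to SI: E = 9.17 keV = 1.4692e-15 J.
Apply p = E/c: p = 4.901e-24 kg·m/s.
So p ≈ 4.90e-24 kg·m/s.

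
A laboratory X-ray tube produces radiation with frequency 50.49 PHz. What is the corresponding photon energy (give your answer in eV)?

Use h = 6.62607015e-34 J·s, 1 eV = 1.602176634e-19 J.
Convert to SI: f = 50.49 PHz = 5.049e16 Hz.
For a photon E = hf, so E = 3.346e-17 J.
Converting to eV: E = 208.8 eV ≈ 209 eV.

209 eV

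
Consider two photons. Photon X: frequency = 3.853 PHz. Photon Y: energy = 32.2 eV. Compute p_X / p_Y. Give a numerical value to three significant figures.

0.495

p_X = 8.516e-27 kg·m/s (from frequency = 3.853 PHz, via p = hf/c).
p_Y = 1.721e-26 kg·m/s (from energy = 32.2 eV, via p = E/c).
Ratio = 8.516e-27 / 1.721e-26 = 0.495.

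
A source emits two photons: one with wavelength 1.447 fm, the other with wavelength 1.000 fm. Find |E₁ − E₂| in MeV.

Using E = hc/λ: E₁ = 1.3728·10^-10 J, E₂ = 1.9864·10^-10 J.
|ΔE| = |1.3728·10^-10 − 1.9864·10^-10| = 6.14·10^-11 J = 383 MeV.

383 MeV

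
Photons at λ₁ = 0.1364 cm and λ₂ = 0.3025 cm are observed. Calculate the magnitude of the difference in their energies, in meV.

Using E = hc/λ: E₁ = 1.4563·10^-22 J, E₂ = 6.5668·10^-23 J.
|ΔE| = |1.4563·10^-22 − 6.5668·10^-23| = 8.00·10^-23 J = 0.499 meV.

0.499 meV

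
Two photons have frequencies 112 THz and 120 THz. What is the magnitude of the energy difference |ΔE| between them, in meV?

Using E = hf: E₁ = 7.421 × 10^-20 J, E₂ = 7.951 × 10^-20 J.
|ΔE| = |7.421 × 10^-20 − 7.951 × 10^-20| = 5.30 × 10^-21 J = 33.1 meV.

33.1 meV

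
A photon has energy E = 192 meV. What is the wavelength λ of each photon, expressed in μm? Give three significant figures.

In SI units: E = 192 meV = 3.0762 × 10^-20 J.
The photon relation is λ = hc/E, giving λ = 6.458 × 10^-6 m.
Converting to μm: λ = 6.458 μm ≈ 6.46 μm.

6.46 μm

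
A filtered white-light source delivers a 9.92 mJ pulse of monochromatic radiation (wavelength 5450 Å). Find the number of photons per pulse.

2.72 × 10^16 photons

Per-photon energy: E = 3.645 × 10^-19 J (from wavelength = 5450 Å).
N = E_total / E_photon = 0.00992 J / 3.645 × 10^-19 J = 2.72 × 10^16.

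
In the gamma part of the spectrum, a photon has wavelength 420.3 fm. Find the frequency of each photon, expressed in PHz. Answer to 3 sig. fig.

7.13·10^5 PHz

Use c = 2.99792458·10^8 m/s.
First convert: λ = 420.3 fm = 4.203·10^-13 m.
Since f = c/λ for a photon, f = 7.133·10^20 Hz.
Converting to PHz: f = 713300 PHz ≈ 7.13·10^5 PHz.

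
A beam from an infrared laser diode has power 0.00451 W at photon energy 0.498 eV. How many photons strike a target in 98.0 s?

5.54 × 10^18 photons

Total energy: E_total = P·t = 0.00451 × 98.0 = 0.4420 J.
Per-photon energy: E = 7.979 × 10^-20 J.
N = E_total / E_photon = 5.54 × 10^18.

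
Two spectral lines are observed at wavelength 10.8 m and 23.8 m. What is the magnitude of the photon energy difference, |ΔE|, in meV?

Using E = hc/λ: E₁ = 1.839e-26 J, E₂ = 8.346e-27 J.
|ΔE| = |1.839e-26 − 8.346e-27| = 1.00e-26 J = 6.27e-5 meV.

6.27e-5 meV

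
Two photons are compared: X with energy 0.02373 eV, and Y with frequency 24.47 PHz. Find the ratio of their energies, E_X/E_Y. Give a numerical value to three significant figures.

E_X = 3.802 × 10^-21 J (from energy = 0.02373 eV, via E given directly).
E_Y = 1.621 × 10^-17 J (from frequency = 24.47 PHz, via E = hf).
Ratio = 3.802 × 10^-21 / 1.621 × 10^-17 = 2.34 × 10^-4.

2.34 × 10^-4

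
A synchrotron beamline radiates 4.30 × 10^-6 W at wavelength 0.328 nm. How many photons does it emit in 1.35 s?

Total energy: E_total = P·t = 4.30 × 10^-6 × 1.35 = 5.805 × 10^-6 J.
Per-photon energy: E = 6.056 × 10^-16 J.
N = E_total / E_photon = 9.59 × 10^9.

9.59 × 10^9 photons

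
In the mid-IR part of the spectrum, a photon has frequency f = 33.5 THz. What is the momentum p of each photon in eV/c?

0.139 eV/c

In SI units: f = 33.5 THz = 3.35e13 Hz.
The photon relation is p = hf/c, giving p = 7.404e-29 kg·m/s.
Converting to eV/c: p = 0.1385 eV/c ≈ 0.139 eV/c.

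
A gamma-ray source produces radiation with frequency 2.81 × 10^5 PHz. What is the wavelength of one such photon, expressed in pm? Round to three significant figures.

1.07 pm

Take c = 2.99792458 × 10^8 m/s.
First convert: f = 2.81 × 10^5 PHz = 2.81 × 10^20 Hz.
For a photon λ = c/f, so λ = 1.067 × 10^-12 m.
Converting to pm: λ = 1.067 pm ≈ 1.07 pm.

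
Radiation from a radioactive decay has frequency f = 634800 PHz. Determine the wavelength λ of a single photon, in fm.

472 fm

In SI units: f = 634800 PHz = 6.348 × 10^20 Hz.
For a photon λ = c/f, so λ = 4.723 × 10^-13 m.
Converting to fm: λ = 472.3 fm ≈ 472 fm.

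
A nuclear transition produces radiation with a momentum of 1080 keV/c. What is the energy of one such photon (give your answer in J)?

In SI units: p = 1080 keV/c = 5.7718e-22 kg·m/s.
For a photon E = pc, so E = 1.730e-13 J.
So E ≈ 1.73e-13 J.

1.73e-13 J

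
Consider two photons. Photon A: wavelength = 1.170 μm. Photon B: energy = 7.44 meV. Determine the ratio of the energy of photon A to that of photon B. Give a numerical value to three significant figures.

142

E_A = 1.698·10^-19 J (from wavelength = 1.170 μm, via E = hc/λ).
E_B = 1.192·10^-21 J (from energy = 7.44 meV, via E given directly).
Ratio = 1.698·10^-19 / 1.192·10^-21 = 142.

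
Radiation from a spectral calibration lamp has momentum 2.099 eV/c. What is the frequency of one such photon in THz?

Use h = 6.62607015e-34 J·s, c = 2.99792458e8 m/s, 1 eV = 1.602176634e-19 J.
First convert: p = 2.099 eV/c = 1.1218e-27 kg·m/s.
For a photon f = pc/h, so f = 5.075e14 Hz.
Converting to THz: f = 507.5 THz ≈ 508 THz.

508 THz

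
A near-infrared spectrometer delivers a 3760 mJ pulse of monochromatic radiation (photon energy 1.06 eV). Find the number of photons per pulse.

Per-photon energy: E = 1.698 × 10^-19 J (from energy = 1.06 eV).
N = E_total / E_photon = 3.76 J / 1.698 × 10^-19 J = 2.21 × 10^19.

2.21 × 10^19 photons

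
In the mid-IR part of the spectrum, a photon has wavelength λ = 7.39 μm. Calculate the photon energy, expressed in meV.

(h = 6.62607015 × 10^-34 J·s, c = 2.99792458 × 10^8 m/s, 1 eV = 1.602176634 × 10^-19 J.)
Convert to SI: λ = 7.39 μm = 7.39 × 10^-6 m.
For a photon E = hc/λ, so E = 2.688 × 10^-20 J.
Converting to meV: E = 167.8 meV ≈ 168 meV.

168 meV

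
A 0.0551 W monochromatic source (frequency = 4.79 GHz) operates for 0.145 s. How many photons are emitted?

2.52 × 10^21 photons

Total energy: E_total = P·t = 0.0551 × 0.145 = 0.007990 J.
Per-photon energy: E = 3.174 × 10^-24 J.
N = E_total / E_photon = 2.52 × 10^21.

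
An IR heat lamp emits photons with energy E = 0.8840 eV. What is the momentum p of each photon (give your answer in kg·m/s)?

Take c = 2.99792458 × 10^8 m/s, 1 eV = 1.602176634 × 10^-19 J.
Convert to SI: E = 0.8840 eV = 1.4163 × 10^-19 J.
Since p = E/c for a photon, p = 4.724 × 10^-28 kg·m/s.
So p ≈ 4.72 × 10^-28 kg·m/s.

4.72 × 10^-28 kg·m/s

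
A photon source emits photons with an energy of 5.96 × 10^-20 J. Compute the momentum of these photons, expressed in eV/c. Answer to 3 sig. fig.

Apply p = E/c: p = 1.988 × 10^-28 kg·m/s.
Converting to eV/c: p = 0.3720 eV/c ≈ 0.372 eV/c.

0.372 eV/c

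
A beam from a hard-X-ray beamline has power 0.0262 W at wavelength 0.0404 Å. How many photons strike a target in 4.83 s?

Total energy: E_total = P·t = 0.0262 × 4.83 = 0.1265 J.
Per-photon energy: E = 4.917e-14 J.
N = E_total / E_photon = 2.57e12.

2.57e12 photons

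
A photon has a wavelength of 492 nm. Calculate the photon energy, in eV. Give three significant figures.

In SI units: λ = 492 nm = 4.92e-7 m.
Apply E = hc/λ: E = 4.037e-19 J.
Converting to eV: E = 2.520 eV ≈ 2.52 eV.

2.52 eV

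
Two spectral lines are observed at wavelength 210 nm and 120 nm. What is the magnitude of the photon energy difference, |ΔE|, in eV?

4.43 eV

Using E = hc/λ: E₁ = 9.459 × 10^-19 J, E₂ = 1.655 × 10^-18 J.
|ΔE| = |9.459 × 10^-19 − 1.655 × 10^-18| = 7.09 × 10^-19 J = 4.43 eV.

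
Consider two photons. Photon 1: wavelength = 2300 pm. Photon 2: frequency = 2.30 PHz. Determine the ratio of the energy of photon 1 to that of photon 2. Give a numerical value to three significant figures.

56.7

E_1 = 8.637e-17 J (from wavelength = 2300 pm, via E = hc/λ).
E_2 = 1.524e-18 J (from frequency = 2.30 PHz, via E = hf).
Ratio = 8.637e-17 / 1.524e-18 = 56.7.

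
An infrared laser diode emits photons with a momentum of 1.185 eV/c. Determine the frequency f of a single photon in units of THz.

287 THz

Convert to SI: p = 1.185 eV/c = 6.3330·10^-28 kg·m/s.
Apply f = pc/h: f = 2.865·10^14 Hz.
Converting to THz: f = 286.5 THz ≈ 287 THz.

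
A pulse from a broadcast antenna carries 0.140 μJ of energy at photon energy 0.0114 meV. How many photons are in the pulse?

7.67·10^16 photons

Per-photon energy: E = 1.826·10^-24 J (from energy = 0.0114 meV).
N = E_total / E_photon = 1.40·10^-7 J / 1.826·10^-24 J = 7.67·10^16.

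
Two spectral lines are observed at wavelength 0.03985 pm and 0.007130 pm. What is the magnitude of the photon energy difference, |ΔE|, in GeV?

0.143 GeV

Using E = hc/λ: E₁ = 4.9848e-12 J, E₂ = 2.7860e-11 J.
|ΔE| = |4.9848e-12 − 2.7860e-11| = 2.29e-11 J = 0.143 GeV.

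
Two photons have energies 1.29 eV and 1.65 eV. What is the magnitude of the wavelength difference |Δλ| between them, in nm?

210 nm

Using λ = hc/E: λ₁ = 9.611 × 10^-7 m, λ₂ = 7.514 × 10^-7 m.
|Δλ| = |9.611 × 10^-7 − 7.514 × 10^-7| = 2.10 × 10^-7 m = 210 nm.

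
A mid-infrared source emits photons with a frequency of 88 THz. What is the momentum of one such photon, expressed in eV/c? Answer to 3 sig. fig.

0.364 eV/c

Convert to SI: f = 88 THz = 8.8·10^13 Hz.
The photon relation is p = hf/c, giving p = 1.945·10^-28 kg·m/s.
Converting to eV/c: p = 0.3639 eV/c ≈ 0.364 eV/c.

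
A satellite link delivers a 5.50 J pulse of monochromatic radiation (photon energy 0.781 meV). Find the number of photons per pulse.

4.40·10^22 photons

Per-photon energy: E = 1.251·10^-22 J (from energy = 0.781 meV).
N = E_total / E_photon = 5.50 J / 1.251·10^-22 J = 4.40·10^22.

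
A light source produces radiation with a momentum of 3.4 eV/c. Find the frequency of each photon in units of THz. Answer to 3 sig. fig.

Use h = 6.62607015 × 10^-34 J·s, c = 2.99792458 × 10^8 m/s, 1 eV = 1.602176634 × 10^-19 J.
In SI units: p = 3.4 eV/c = 1.8171 × 10^-27 kg·m/s.
For a photon f = pc/h, so f = 8.221 × 10^14 Hz.
Converting to THz: f = 822.1 THz ≈ 822 THz.

822 THz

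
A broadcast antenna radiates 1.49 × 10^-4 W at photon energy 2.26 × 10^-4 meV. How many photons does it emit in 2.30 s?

Total energy: E_total = P·t = 1.49 × 10^-4 × 2.30 = 3.427 × 10^-4 J.
Per-photon energy: E = 3.621 × 10^-26 J.
N = E_total / E_photon = 9.46 × 10^21.

9.46 × 10^21 photons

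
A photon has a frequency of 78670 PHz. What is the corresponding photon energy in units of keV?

In SI units: f = 78670 PHz = 7.867e19 Hz.
The photon relation is E = hf, giving E = 5.213e-14 J.
Converting to keV: E = 325.4 keV ≈ 325 keV.

325 keV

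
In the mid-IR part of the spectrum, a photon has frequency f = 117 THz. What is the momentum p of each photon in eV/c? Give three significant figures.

0.484 eV/c

(h = 6.62607015 × 10^-34 J·s, c = 2.99792458 × 10^8 m/s, 1 eV = 1.602176634 × 10^-19 J.)
First convert: f = 117 THz = 1.17 × 10^14 Hz.
Apply p = hf/c: p = 2.586 × 10^-28 kg·m/s.
Converting to eV/c: p = 0.4839 eV/c ≈ 0.484 eV/c.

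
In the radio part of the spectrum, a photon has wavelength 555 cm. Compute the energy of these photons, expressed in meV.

2.23 × 10^-4 meV

First convert: λ = 555 cm = 5.55 m.
Since E = hc/λ for a photon, E = 3.579 × 10^-26 J.
Converting to meV: E = 2.234 × 10^-4 meV ≈ 2.23 × 10^-4 meV.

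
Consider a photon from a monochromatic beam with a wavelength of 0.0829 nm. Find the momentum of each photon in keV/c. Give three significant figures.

Use h = 6.62607015e-34 J·s, c = 2.99792458e8 m/s, 1 eV = 1.602176634e-19 J.
Convert to SI: λ = 0.0829 nm = 8.29e-11 m.
Since p = h/λ for a photon, p = 7.993e-24 kg·m/s.
Converting to keV/c: p = 14.96 keV/c ≈ 15.0 keV/c.

15.0 keV/c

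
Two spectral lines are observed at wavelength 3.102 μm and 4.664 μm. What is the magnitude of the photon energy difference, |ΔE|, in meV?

134 meV

Using E = hc/λ: E₁ = 6.4038e-20 J, E₂ = 4.2591e-20 J.
|ΔE| = |6.4038e-20 − 4.2591e-20| = 2.14e-20 J = 134 meV.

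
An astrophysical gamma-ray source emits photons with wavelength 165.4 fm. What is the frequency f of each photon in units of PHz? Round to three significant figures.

First convert: λ = 165.4 fm = 1.654e-13 m.
The photon relation is f = c/λ, giving f = 1.813e21 Hz.
Converting to PHz: f = 1.813e6 PHz ≈ 1.81e6 PHz.

1.81e6 PHz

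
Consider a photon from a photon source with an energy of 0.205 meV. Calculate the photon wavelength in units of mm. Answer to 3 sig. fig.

Use h = 6.62607015e-34 J·s, c = 2.99792458e8 m/s, 1 eV = 1.602176634e-19 J.
In SI units: E = 0.205 meV = 3.2845e-23 J.
The photon relation is λ = hc/E, giving λ = 0.006048 m.
Converting to mm: λ = 6.048 mm ≈ 6.05 mm.

6.05 mm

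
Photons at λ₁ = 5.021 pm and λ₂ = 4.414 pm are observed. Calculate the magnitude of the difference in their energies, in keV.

34.0 keV

Using E = hc/λ: E₁ = 3.9563 × 10^-14 J, E₂ = 4.5003 × 10^-14 J.
|ΔE| = |3.9563 × 10^-14 − 4.5003 × 10^-14| = 5.44 × 10^-15 J = 34.0 keV.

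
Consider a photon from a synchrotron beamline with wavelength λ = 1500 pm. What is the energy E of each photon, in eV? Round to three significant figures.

827 eV

Take h = 6.62607015 × 10^-34 J·s, c = 2.99792458 × 10^8 m/s, 1 eV = 1.602176634 × 10^-19 J.
In SI units: λ = 1500 pm = 1.5 × 10^-9 m.
Since E = hc/λ for a photon, E = 1.324 × 10^-16 J.
Converting to eV: E = 826.6 eV ≈ 827 eV.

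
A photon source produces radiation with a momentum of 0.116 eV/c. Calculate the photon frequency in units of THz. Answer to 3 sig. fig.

28.0 THz

Use h = 6.62607015e-34 J·s, c = 2.99792458e8 m/s, 1 eV = 1.602176634e-19 J.
First convert: p = 0.116 eV/c = 6.1994e-29 kg·m/s.
Apply f = pc/h: f = 2.805e13 Hz.
Converting to THz: f = 28.05 THz ≈ 28.0 THz.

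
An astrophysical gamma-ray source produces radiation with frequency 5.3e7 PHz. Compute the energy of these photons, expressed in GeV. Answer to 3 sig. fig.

Convert to SI: f = 5.3e7 PHz = 5.3e22 Hz.
Since E = hf for a photon, E = 3.512e-11 J.
Converting to GeV: E = 0.2192 GeV ≈ 0.219 GeV.

0.219 GeV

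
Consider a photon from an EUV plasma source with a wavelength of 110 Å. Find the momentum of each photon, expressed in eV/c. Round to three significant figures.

113 eV/c

(h = 6.62607015·10^-34 J·s, c = 2.99792458·10^8 m/s, 1 eV = 1.602176634·10^-19 J.)
Convert to SI: λ = 110 Å = 1.1·10^-8 m.
Apply p = h/λ: p = 6.024·10^-26 kg·m/s.
Converting to eV/c: p = 112.7 eV/c ≈ 113 eV/c.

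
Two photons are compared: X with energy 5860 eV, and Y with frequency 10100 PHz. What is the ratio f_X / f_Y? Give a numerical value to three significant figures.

0.140

f_X = 1.417 × 10^18 Hz (from energy = 5860 eV, via f = E/h).
f_Y = 1.010 × 10^19 Hz (from frequency = 10100 PHz, via f given directly).
Ratio = 1.417 × 10^18 / 1.010 × 10^19 = 0.140.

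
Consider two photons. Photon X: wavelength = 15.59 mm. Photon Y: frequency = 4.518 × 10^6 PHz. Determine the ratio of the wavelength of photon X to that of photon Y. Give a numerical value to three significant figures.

λ_X = 0.01559 m (from wavelength = 15.59 mm, via λ given directly).
λ_Y = 6.636 × 10^-14 m (from frequency = 4.518 × 10^6 PHz, via λ = c/f).
Ratio = 0.01559 / 6.636 × 10^-14 = 2.35 × 10^11.

2.35 × 10^11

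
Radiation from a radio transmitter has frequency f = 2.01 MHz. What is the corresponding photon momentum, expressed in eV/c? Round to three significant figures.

8.31e-9 eV/c

(h = 6.62607015e-34 J·s, c = 2.99792458e8 m/s, 1 eV = 1.602176634e-19 J.)
Convert to SI: f = 2.01 MHz = 2.01e6 Hz.
For a photon p = hf/c, so p = 4.443e-36 kg·m/s.
Converting to eV/c: p = 8.313e-9 eV/c ≈ 8.31e-9 eV/c.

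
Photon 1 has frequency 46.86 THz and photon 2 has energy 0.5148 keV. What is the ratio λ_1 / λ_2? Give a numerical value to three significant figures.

λ_1 = 6.398 × 10^-6 m (from frequency = 46.86 THz, via λ = c/f).
λ_2 = 2.408 × 10^-9 m (from energy = 0.5148 keV, via λ = hc/E).
Ratio = 6.398 × 10^-6 / 2.408 × 10^-9 = 2660.

2660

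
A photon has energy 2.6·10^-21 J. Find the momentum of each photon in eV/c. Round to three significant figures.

Since p = E/c for a photon, p = 8.673·10^-30 kg·m/s.
Converting to eV/c: p = 0.01623 eV/c ≈ 0.0162 eV/c.

0.0162 eV/c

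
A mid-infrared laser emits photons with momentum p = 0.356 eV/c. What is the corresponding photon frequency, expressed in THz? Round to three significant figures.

First convert: p = 0.356 eV/c = 1.9026 × 10^-28 kg·m/s.
For a photon f = pc/h, so f = 8.608 × 10^13 Hz.
Converting to THz: f = 86.08 THz ≈ 86.1 THz.

86.1 THz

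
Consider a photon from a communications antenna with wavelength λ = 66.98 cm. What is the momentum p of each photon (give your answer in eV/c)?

In SI units: λ = 66.98 cm = 0.6698 m.
The photon relation is p = h/λ, giving p = 9.893e-34 kg·m/s.
Converting to eV/c: p = 1.851e-6 eV/c ≈ 1.85e-6 eV/c.

1.85e-6 eV/c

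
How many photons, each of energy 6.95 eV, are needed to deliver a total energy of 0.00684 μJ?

Per-photon energy: E = 1.114 × 10^-18 J (from energy = 6.95 eV).
N = E_total / E_photon = 6.84 × 10^-9 J / 1.114 × 10^-18 J = 6.14 × 10^9.

6.14 × 10^9 photons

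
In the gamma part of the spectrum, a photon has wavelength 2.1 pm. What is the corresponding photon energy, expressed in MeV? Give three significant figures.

0.590 MeV

(h = 6.62607015 × 10^-34 J·s, c = 2.99792458 × 10^8 m/s, 1 eV = 1.602176634 × 10^-19 J.)
In SI units: λ = 2.1 pm = 2.1 × 10^-12 m.
Since E = hc/λ for a photon, E = 9.459 × 10^-14 J.
Converting to MeV: E = 0.5904 MeV ≈ 0.590 MeV.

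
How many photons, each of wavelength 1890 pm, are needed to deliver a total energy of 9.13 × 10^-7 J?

Per-photon energy: E = 1.051 × 10^-16 J (from wavelength = 1890 pm).
N = E_total / E_photon = 9.13 × 10^-7 J / 1.051 × 10^-16 J = 8.69 × 10^9.

8.69 × 10^9 photons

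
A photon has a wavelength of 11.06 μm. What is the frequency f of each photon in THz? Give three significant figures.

Use c = 2.99792458 × 10^8 m/s.
In SI units: λ = 11.06 μm = 1.106 × 10^-5 m.
Since f = c/λ for a photon, f = 2.711 × 10^13 Hz.
Converting to THz: f = 27.11 THz ≈ 27.1 THz.

27.1 THz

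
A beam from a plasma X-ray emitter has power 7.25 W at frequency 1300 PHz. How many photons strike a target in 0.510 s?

4.29 × 10^15 photons

Total energy: E_total = P·t = 7.25 × 0.510 = 3.698 J.
Per-photon energy: E = 8.614 × 10^-16 J.
N = E_total / E_photon = 4.29 × 10^15.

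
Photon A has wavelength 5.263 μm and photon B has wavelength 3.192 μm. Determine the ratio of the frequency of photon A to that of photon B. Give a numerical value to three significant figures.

f_A = 5.696e13 Hz (from wavelength = 5.263 μm, via f = c/λ).
f_B = 9.392e13 Hz (from wavelength = 3.192 μm, via f = c/λ).
Ratio = 5.696e13 / 9.392e13 = 0.606.

0.606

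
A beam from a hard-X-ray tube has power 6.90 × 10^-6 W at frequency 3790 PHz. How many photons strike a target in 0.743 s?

Total energy: E_total = P·t = 6.90 × 10^-6 × 0.743 = 5.127 × 10^-6 J.
Per-photon energy: E = 2.511 × 10^-15 J.
N = E_total / E_photon = 2.04 × 10^9.

2.04 × 10^9 photons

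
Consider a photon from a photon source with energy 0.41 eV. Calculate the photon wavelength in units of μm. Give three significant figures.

3.02 μm

First convert: E = 0.41 eV = 6.5689e-20 J.
For a photon λ = hc/E, so λ = 3.024e-6 m.
Converting to μm: λ = 3.024 μm ≈ 3.02 μm.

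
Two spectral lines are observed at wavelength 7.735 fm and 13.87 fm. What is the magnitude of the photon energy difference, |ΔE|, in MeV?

70.9 MeV

Using E = hc/λ: E₁ = 2.5681 × 10^-11 J, E₂ = 1.4322 × 10^-11 J.
|ΔE| = |2.5681 × 10^-11 − 1.4322 × 10^-11| = 1.14 × 10^-11 J = 70.9 MeV.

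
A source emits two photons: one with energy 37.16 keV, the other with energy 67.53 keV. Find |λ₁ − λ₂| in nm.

0.0150 nm

Using λ = hc/E: λ₁ = 3.3365e-11 m, λ₂ = 1.8360e-11 m.
|Δλ| = |3.3365e-11 − 1.8360e-11| = 1.50e-11 m = 0.0150 nm.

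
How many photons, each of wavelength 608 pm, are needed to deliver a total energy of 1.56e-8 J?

4.77e7 photons

Per-photon energy: E = 3.267e-16 J (from wavelength = 608 pm).
N = E_total / E_photon = 1.56e-8 J / 3.267e-16 J = 4.77e7.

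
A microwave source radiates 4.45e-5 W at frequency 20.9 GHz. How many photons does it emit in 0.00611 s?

Total energy: E_total = P·t = 4.45e-5 × 0.00611 = 2.719e-7 J.
Per-photon energy: E = 1.385e-23 J.
N = E_total / E_photon = 1.96e16.

1.96e16 photons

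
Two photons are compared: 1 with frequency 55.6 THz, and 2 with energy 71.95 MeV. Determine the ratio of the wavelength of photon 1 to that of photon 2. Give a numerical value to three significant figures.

λ_1 = 5.392 × 10^-6 m (from frequency = 55.6 THz, via λ = c/f).
λ_2 = 1.723 × 10^-14 m (from energy = 71.95 MeV, via λ = hc/E).
Ratio = 5.392 × 10^-6 / 1.723 × 10^-14 = 3.13 × 10^8.

3.13 × 10^8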